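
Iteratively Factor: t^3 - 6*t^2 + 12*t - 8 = (t - 2)*(t^2 - 4*t + 4) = (t - 2)^2*(t - 2)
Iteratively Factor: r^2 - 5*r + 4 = (r - 4)*(r - 1)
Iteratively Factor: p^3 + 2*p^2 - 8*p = (p + 4)*(p^2 - 2*p) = (p - 2)*(p + 4)*(p)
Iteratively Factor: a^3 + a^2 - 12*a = (a)*(a^2 + a - 12) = a*(a + 4)*(a - 3)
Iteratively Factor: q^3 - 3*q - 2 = (q - 2)*(q^2 + 2*q + 1) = (q - 2)*(q + 1)*(q + 1)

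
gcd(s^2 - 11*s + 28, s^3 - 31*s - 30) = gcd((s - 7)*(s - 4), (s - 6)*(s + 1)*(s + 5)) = 1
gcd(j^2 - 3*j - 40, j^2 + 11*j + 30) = j + 5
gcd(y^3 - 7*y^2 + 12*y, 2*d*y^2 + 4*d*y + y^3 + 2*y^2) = y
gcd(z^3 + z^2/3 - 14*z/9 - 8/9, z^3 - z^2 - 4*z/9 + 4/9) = z + 2/3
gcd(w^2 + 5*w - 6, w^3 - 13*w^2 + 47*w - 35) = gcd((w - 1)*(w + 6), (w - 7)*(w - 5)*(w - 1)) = w - 1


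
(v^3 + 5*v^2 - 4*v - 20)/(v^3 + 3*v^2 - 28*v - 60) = (v^2 + 3*v - 10)/(v^2 + v - 30)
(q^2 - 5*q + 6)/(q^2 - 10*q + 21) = (q - 2)/(q - 7)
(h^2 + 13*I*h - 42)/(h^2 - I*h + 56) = (h + 6*I)/(h - 8*I)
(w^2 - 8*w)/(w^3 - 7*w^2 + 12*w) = (w - 8)/(w^2 - 7*w + 12)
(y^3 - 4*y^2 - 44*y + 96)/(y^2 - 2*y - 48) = y - 2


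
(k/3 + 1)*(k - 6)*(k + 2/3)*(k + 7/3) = k^4/3 - 229*k^2/27 - 176*k/9 - 28/3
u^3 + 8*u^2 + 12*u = u*(u + 2)*(u + 6)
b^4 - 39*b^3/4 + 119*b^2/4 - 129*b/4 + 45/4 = (b - 5)*(b - 3)*(b - 1)*(b - 3/4)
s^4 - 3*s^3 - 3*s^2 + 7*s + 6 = (s - 3)*(s - 2)*(s + 1)^2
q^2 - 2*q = q*(q - 2)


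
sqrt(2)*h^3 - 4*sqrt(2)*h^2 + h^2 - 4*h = h*(h - 4)*(sqrt(2)*h + 1)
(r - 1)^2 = r^2 - 2*r + 1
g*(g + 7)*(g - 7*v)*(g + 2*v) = g^4 - 5*g^3*v + 7*g^3 - 14*g^2*v^2 - 35*g^2*v - 98*g*v^2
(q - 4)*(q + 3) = q^2 - q - 12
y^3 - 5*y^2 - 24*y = y*(y - 8)*(y + 3)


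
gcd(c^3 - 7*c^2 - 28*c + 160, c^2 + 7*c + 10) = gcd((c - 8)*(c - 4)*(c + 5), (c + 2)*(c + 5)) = c + 5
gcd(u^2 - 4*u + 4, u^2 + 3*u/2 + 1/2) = 1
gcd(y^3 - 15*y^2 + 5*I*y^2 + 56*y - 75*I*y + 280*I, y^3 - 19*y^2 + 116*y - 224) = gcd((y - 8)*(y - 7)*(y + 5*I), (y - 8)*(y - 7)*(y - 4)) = y^2 - 15*y + 56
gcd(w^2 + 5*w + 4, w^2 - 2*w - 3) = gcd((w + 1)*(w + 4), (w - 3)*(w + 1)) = w + 1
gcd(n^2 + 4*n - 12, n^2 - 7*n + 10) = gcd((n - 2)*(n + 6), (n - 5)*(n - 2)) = n - 2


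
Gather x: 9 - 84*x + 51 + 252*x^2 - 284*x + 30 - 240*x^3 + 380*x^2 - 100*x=-240*x^3 + 632*x^2 - 468*x + 90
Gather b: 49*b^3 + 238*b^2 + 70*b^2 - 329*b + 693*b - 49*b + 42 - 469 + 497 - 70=49*b^3 + 308*b^2 + 315*b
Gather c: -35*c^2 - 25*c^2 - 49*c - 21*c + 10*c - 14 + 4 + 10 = -60*c^2 - 60*c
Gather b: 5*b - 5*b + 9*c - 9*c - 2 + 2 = 0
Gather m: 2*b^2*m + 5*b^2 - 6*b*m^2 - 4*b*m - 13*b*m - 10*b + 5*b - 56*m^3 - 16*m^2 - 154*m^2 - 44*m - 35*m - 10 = 5*b^2 - 5*b - 56*m^3 + m^2*(-6*b - 170) + m*(2*b^2 - 17*b - 79) - 10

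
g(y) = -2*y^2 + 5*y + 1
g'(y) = 5 - 4*y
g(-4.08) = -52.69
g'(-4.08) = 21.32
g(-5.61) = -89.99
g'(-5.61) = 27.44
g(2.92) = -1.45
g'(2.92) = -6.68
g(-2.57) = -25.06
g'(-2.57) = 15.28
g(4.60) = -18.32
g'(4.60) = -13.40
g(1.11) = 4.09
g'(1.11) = 0.56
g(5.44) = -30.99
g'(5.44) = -16.76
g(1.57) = 3.92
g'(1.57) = -1.28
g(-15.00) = -524.00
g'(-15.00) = 65.00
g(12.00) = -227.00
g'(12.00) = -43.00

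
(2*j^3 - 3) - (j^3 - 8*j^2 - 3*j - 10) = j^3 + 8*j^2 + 3*j + 7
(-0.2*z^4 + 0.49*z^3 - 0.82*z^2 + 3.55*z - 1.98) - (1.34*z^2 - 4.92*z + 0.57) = -0.2*z^4 + 0.49*z^3 - 2.16*z^2 + 8.47*z - 2.55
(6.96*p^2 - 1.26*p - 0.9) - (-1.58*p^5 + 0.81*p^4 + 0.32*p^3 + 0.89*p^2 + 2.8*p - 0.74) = 1.58*p^5 - 0.81*p^4 - 0.32*p^3 + 6.07*p^2 - 4.06*p - 0.16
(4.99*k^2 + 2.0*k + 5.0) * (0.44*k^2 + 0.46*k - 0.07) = 2.1956*k^4 + 3.1754*k^3 + 2.7707*k^2 + 2.16*k - 0.35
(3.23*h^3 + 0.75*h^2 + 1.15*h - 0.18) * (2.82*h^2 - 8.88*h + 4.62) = 9.1086*h^5 - 26.5674*h^4 + 11.5056*h^3 - 7.2546*h^2 + 6.9114*h - 0.8316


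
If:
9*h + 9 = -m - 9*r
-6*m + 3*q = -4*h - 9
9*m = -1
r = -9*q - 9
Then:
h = -1700/1053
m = -1/9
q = -3379/3159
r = 220/351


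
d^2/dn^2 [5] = 0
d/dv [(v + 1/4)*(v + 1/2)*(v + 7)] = 3*v^2 + 31*v/2 + 43/8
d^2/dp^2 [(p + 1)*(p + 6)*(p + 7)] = 6*p + 28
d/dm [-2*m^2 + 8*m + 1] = 8 - 4*m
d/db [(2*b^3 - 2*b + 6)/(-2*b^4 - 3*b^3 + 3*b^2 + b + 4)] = 2*(2*b^6 - 3*b^4 + 20*b^3 + 42*b^2 - 18*b - 7)/(4*b^8 + 12*b^7 - 3*b^6 - 22*b^5 - 13*b^4 - 18*b^3 + 25*b^2 + 8*b + 16)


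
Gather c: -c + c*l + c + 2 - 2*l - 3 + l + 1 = c*l - l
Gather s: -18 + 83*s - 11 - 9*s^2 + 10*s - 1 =-9*s^2 + 93*s - 30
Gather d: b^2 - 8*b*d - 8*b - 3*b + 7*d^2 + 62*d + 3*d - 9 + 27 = b^2 - 11*b + 7*d^2 + d*(65 - 8*b) + 18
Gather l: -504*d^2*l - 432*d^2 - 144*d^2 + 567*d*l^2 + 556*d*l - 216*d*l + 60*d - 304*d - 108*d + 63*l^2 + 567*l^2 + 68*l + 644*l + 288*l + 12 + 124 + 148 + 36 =-576*d^2 - 352*d + l^2*(567*d + 630) + l*(-504*d^2 + 340*d + 1000) + 320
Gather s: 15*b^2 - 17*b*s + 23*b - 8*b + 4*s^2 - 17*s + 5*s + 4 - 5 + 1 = 15*b^2 + 15*b + 4*s^2 + s*(-17*b - 12)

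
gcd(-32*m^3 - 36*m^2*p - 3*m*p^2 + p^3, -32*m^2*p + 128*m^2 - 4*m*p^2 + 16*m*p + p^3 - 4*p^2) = -32*m^2 - 4*m*p + p^2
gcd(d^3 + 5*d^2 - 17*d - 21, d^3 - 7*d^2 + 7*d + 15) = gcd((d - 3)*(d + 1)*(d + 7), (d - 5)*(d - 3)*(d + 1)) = d^2 - 2*d - 3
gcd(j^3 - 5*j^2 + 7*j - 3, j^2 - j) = j - 1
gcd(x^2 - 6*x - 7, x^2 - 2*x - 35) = x - 7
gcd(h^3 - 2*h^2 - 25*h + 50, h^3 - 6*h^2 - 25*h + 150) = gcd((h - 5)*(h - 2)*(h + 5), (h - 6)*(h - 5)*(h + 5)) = h^2 - 25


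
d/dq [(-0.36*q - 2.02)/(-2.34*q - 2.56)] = (-8.904168*q - 9.741312)/(2.34*q + 2.56)^3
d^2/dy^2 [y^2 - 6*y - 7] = 2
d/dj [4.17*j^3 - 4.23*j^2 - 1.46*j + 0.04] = 12.51*j^2 - 8.46*j - 1.46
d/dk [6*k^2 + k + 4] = 12*k + 1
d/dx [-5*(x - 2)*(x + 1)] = 5 - 10*x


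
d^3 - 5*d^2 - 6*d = d*(d - 6)*(d + 1)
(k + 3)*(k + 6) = k^2 + 9*k + 18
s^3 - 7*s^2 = s^2*(s - 7)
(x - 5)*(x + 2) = x^2 - 3*x - 10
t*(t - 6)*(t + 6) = t^3 - 36*t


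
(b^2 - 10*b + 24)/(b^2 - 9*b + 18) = (b - 4)/(b - 3)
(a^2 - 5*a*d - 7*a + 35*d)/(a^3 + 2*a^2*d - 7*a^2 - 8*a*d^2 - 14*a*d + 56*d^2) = (a - 5*d)/(a^2 + 2*a*d - 8*d^2)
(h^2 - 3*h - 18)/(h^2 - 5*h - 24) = (h - 6)/(h - 8)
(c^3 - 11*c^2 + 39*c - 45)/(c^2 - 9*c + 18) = (c^2 - 8*c + 15)/(c - 6)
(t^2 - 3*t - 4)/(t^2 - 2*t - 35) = (-t^2 + 3*t + 4)/(-t^2 + 2*t + 35)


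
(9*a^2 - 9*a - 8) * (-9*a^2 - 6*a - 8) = -81*a^4 + 27*a^3 + 54*a^2 + 120*a + 64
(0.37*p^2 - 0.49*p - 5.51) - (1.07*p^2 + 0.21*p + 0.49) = -0.7*p^2 - 0.7*p - 6.0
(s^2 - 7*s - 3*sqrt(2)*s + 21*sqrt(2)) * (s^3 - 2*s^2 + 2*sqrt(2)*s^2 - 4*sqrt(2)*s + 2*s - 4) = s^5 - 9*s^4 - sqrt(2)*s^4 + 4*s^3 + 9*sqrt(2)*s^3 - 20*sqrt(2)*s^2 + 90*s^2 - 140*s + 54*sqrt(2)*s - 84*sqrt(2)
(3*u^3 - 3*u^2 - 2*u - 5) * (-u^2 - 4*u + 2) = -3*u^5 - 9*u^4 + 20*u^3 + 7*u^2 + 16*u - 10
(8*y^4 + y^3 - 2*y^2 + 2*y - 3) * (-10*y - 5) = -80*y^5 - 50*y^4 + 15*y^3 - 10*y^2 + 20*y + 15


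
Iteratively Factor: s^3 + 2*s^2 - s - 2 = (s + 2)*(s^2 - 1) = (s + 1)*(s + 2)*(s - 1)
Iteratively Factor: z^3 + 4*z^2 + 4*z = (z + 2)*(z^2 + 2*z) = (z + 2)^2*(z)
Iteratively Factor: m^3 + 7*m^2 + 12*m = (m + 4)*(m^2 + 3*m) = m*(m + 4)*(m + 3)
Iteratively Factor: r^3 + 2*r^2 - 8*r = (r - 2)*(r^2 + 4*r) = r*(r - 2)*(r + 4)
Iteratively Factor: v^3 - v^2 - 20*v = (v)*(v^2 - v - 20) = v*(v - 5)*(v + 4)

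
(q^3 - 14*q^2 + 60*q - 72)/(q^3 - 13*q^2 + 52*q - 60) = (q - 6)/(q - 5)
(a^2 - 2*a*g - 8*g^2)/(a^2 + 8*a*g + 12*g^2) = (a - 4*g)/(a + 6*g)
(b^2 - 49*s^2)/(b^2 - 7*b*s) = (b + 7*s)/b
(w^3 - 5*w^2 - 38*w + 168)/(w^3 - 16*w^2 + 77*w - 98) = (w^2 + 2*w - 24)/(w^2 - 9*w + 14)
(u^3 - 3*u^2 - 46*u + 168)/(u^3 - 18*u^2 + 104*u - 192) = (u + 7)/(u - 8)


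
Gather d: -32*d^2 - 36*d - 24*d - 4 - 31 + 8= -32*d^2 - 60*d - 27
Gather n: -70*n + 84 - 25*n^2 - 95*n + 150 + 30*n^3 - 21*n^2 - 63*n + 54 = 30*n^3 - 46*n^2 - 228*n + 288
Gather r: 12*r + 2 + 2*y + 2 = 12*r + 2*y + 4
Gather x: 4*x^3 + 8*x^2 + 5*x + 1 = 4*x^3 + 8*x^2 + 5*x + 1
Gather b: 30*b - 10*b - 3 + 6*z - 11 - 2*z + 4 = 20*b + 4*z - 10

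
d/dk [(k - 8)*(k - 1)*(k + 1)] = 3*k^2 - 16*k - 1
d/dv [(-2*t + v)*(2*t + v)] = 2*v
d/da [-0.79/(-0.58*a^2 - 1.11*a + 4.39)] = (-0.9164*a - 0.8769)/(0.58*a^2 + 1.11*a - 4.39)^2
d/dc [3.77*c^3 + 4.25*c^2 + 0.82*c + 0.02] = 11.31*c^2 + 8.5*c + 0.82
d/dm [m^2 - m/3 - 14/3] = 2*m - 1/3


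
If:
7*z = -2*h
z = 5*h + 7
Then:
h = -49/37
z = 14/37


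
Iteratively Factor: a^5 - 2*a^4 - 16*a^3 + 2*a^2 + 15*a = (a - 5)*(a^4 + 3*a^3 - a^2 - 3*a) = (a - 5)*(a + 3)*(a^3 - a) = (a - 5)*(a - 1)*(a + 3)*(a^2 + a) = a*(a - 5)*(a - 1)*(a + 3)*(a + 1)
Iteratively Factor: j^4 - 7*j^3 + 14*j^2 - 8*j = (j - 2)*(j^3 - 5*j^2 + 4*j) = (j - 4)*(j - 2)*(j^2 - j) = j*(j - 4)*(j - 2)*(j - 1)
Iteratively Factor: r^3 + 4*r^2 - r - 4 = (r + 4)*(r^2 - 1) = (r - 1)*(r + 4)*(r + 1)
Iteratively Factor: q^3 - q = (q + 1)*(q^2 - q) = q*(q + 1)*(q - 1)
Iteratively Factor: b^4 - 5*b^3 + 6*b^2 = (b - 2)*(b^3 - 3*b^2) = (b - 3)*(b - 2)*(b^2) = b*(b - 3)*(b - 2)*(b)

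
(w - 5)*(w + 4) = w^2 - w - 20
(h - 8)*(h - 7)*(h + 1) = h^3 - 14*h^2 + 41*h + 56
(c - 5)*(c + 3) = c^2 - 2*c - 15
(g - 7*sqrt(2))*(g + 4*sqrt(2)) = g^2 - 3*sqrt(2)*g - 56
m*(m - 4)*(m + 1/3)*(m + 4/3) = m^4 - 7*m^3/3 - 56*m^2/9 - 16*m/9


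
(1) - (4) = -3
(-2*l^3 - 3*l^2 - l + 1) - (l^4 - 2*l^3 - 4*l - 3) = -l^4 - 3*l^2 + 3*l + 4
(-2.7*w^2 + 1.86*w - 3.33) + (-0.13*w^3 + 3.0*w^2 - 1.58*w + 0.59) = -0.13*w^3 + 0.3*w^2 + 0.28*w - 2.74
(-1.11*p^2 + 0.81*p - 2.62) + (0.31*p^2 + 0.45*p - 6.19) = -0.8*p^2 + 1.26*p - 8.81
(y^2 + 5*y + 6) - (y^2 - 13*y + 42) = 18*y - 36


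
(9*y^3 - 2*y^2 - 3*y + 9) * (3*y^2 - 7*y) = 27*y^5 - 69*y^4 + 5*y^3 + 48*y^2 - 63*y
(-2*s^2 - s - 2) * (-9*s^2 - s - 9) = 18*s^4 + 11*s^3 + 37*s^2 + 11*s + 18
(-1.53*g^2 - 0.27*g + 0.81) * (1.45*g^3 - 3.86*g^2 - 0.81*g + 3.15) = -2.2185*g^5 + 5.5143*g^4 + 3.456*g^3 - 7.7274*g^2 - 1.5066*g + 2.5515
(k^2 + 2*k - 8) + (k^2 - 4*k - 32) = 2*k^2 - 2*k - 40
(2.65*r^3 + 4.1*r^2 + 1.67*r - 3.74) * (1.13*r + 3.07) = 2.9945*r^4 + 12.7685*r^3 + 14.4741*r^2 + 0.9007*r - 11.4818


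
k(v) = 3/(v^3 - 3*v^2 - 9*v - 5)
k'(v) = 3*(-3*v^2 + 6*v + 9)/(v^3 - 3*v^2 - 9*v - 5)^2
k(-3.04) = -0.09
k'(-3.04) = -0.10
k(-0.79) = -11.75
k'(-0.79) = 109.87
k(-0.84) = -20.07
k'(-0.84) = 247.39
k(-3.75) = -0.05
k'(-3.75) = -0.04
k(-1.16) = -19.02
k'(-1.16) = -240.89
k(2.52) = -0.10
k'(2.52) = 0.02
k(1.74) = -0.12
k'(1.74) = 0.05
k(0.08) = -0.52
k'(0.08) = 0.86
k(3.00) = -0.09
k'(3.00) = 0.00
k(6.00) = 0.06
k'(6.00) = -0.08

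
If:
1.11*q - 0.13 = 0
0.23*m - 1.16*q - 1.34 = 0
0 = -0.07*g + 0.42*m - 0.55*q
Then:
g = 37.58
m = 6.42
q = 0.12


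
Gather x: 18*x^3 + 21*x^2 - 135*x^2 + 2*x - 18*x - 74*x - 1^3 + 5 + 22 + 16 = 18*x^3 - 114*x^2 - 90*x + 42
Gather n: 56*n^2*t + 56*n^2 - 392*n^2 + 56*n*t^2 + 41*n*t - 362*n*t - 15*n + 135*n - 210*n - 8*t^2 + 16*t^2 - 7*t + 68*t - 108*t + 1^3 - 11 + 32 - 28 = n^2*(56*t - 336) + n*(56*t^2 - 321*t - 90) + 8*t^2 - 47*t - 6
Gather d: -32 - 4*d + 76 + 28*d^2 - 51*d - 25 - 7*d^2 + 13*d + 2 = 21*d^2 - 42*d + 21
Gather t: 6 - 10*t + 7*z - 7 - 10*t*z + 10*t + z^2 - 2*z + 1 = -10*t*z + z^2 + 5*z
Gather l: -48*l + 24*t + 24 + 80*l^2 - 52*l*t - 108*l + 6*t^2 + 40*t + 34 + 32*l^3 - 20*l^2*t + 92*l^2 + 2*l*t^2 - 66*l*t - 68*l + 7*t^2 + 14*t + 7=32*l^3 + l^2*(172 - 20*t) + l*(2*t^2 - 118*t - 224) + 13*t^2 + 78*t + 65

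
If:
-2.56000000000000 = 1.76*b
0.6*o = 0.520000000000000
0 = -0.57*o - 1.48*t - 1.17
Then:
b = -1.45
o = 0.87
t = -1.12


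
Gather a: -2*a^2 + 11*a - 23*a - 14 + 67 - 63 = -2*a^2 - 12*a - 10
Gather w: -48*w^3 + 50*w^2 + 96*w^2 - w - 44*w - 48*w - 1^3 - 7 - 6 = -48*w^3 + 146*w^2 - 93*w - 14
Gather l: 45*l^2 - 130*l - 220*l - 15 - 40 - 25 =45*l^2 - 350*l - 80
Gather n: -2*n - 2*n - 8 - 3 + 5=-4*n - 6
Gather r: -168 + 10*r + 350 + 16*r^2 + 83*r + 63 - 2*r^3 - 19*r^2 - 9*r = -2*r^3 - 3*r^2 + 84*r + 245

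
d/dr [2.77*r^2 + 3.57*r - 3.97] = 5.54*r + 3.57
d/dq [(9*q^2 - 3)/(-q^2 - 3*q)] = 3*(-9*q^2 - 2*q - 3)/(q^2*(q^2 + 6*q + 9))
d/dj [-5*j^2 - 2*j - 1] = -10*j - 2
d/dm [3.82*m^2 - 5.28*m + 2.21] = 7.64*m - 5.28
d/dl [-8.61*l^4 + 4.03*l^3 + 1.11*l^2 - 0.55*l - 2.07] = -34.44*l^3 + 12.09*l^2 + 2.22*l - 0.55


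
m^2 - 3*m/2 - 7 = (m - 7/2)*(m + 2)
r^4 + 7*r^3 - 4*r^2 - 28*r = r*(r - 2)*(r + 2)*(r + 7)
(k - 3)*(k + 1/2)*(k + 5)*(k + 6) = k^4 + 17*k^3/2 + k^2 - 183*k/2 - 45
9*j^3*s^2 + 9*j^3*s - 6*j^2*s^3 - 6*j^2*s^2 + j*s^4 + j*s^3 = s*(-3*j + s)^2*(j*s + j)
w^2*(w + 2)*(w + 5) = w^4 + 7*w^3 + 10*w^2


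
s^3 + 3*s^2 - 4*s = s*(s - 1)*(s + 4)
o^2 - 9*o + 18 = (o - 6)*(o - 3)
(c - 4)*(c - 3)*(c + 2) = c^3 - 5*c^2 - 2*c + 24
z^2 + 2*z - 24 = (z - 4)*(z + 6)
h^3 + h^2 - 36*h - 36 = (h - 6)*(h + 1)*(h + 6)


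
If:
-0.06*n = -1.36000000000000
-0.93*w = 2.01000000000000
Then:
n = 22.67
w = -2.16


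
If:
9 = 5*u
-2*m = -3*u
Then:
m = 27/10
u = 9/5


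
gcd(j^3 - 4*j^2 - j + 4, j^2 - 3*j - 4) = j^2 - 3*j - 4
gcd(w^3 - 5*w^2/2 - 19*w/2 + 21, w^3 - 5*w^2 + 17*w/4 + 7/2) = w^2 - 11*w/2 + 7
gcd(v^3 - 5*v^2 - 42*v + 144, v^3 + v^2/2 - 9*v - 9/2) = v - 3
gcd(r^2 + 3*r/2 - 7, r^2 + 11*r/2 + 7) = r + 7/2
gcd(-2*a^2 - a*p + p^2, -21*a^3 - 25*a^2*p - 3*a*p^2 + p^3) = a + p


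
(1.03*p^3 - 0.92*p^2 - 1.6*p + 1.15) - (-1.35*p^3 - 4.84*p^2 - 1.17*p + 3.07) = 2.38*p^3 + 3.92*p^2 - 0.43*p - 1.92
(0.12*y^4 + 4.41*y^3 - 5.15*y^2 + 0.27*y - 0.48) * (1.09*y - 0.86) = 0.1308*y^5 + 4.7037*y^4 - 9.4061*y^3 + 4.7233*y^2 - 0.7554*y + 0.4128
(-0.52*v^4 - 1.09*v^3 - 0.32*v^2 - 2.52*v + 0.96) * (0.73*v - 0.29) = -0.3796*v^5 - 0.6449*v^4 + 0.0825*v^3 - 1.7468*v^2 + 1.4316*v - 0.2784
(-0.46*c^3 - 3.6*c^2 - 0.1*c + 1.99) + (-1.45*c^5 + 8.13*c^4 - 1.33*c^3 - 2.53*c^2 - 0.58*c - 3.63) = -1.45*c^5 + 8.13*c^4 - 1.79*c^3 - 6.13*c^2 - 0.68*c - 1.64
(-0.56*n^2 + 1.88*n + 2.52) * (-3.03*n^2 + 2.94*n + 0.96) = 1.6968*n^4 - 7.3428*n^3 - 2.646*n^2 + 9.2136*n + 2.4192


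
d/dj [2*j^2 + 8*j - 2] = 4*j + 8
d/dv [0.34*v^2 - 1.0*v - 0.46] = 0.68*v - 1.0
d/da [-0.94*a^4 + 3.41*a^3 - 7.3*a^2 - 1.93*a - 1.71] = -3.76*a^3 + 10.23*a^2 - 14.6*a - 1.93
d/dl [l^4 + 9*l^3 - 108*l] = 4*l^3 + 27*l^2 - 108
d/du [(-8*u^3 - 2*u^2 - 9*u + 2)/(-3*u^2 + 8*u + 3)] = (24*u^4 - 128*u^3 - 115*u^2 - 43)/(9*u^4 - 48*u^3 + 46*u^2 + 48*u + 9)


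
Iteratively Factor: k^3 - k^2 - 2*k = (k + 1)*(k^2 - 2*k) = k*(k + 1)*(k - 2)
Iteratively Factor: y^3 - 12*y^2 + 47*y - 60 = (y - 4)*(y^2 - 8*y + 15) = (y - 5)*(y - 4)*(y - 3)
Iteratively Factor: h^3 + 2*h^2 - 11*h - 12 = (h + 1)*(h^2 + h - 12) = (h + 1)*(h + 4)*(h - 3)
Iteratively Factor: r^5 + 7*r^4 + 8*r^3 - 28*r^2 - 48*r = (r + 3)*(r^4 + 4*r^3 - 4*r^2 - 16*r) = r*(r + 3)*(r^3 + 4*r^2 - 4*r - 16) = r*(r - 2)*(r + 3)*(r^2 + 6*r + 8) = r*(r - 2)*(r + 2)*(r + 3)*(r + 4)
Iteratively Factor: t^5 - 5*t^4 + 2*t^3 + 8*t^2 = (t)*(t^4 - 5*t^3 + 2*t^2 + 8*t) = t^2*(t^3 - 5*t^2 + 2*t + 8) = t^2*(t + 1)*(t^2 - 6*t + 8) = t^2*(t - 4)*(t + 1)*(t - 2)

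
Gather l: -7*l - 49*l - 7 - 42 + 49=-56*l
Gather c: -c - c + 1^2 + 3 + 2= 6 - 2*c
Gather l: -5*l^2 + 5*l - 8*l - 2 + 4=-5*l^2 - 3*l + 2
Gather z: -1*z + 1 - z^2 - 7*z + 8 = -z^2 - 8*z + 9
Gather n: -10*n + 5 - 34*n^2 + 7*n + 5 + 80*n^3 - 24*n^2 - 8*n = 80*n^3 - 58*n^2 - 11*n + 10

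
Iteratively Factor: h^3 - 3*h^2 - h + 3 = (h - 1)*(h^2 - 2*h - 3) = (h - 1)*(h + 1)*(h - 3)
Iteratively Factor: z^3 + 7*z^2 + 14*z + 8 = (z + 4)*(z^2 + 3*z + 2) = (z + 2)*(z + 4)*(z + 1)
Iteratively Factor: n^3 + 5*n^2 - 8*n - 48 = (n - 3)*(n^2 + 8*n + 16) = (n - 3)*(n + 4)*(n + 4)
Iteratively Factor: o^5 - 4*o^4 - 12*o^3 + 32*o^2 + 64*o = (o + 2)*(o^4 - 6*o^3 + 32*o) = (o - 4)*(o + 2)*(o^3 - 2*o^2 - 8*o) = (o - 4)^2*(o + 2)*(o^2 + 2*o) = (o - 4)^2*(o + 2)^2*(o)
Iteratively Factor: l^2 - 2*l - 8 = (l + 2)*(l - 4)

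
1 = 1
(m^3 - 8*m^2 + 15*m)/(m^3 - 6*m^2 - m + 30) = m/(m + 2)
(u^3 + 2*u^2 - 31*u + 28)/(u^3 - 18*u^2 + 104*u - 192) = (u^2 + 6*u - 7)/(u^2 - 14*u + 48)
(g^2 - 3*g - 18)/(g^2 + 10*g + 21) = (g - 6)/(g + 7)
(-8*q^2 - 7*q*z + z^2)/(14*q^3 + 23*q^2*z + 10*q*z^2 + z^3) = (-8*q + z)/(14*q^2 + 9*q*z + z^2)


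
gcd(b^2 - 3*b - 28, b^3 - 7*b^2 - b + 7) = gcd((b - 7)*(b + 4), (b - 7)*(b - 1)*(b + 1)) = b - 7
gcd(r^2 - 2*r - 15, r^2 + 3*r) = r + 3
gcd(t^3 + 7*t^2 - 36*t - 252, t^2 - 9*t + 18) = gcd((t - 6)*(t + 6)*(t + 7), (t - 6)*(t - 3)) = t - 6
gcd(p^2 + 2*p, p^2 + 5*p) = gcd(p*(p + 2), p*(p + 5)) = p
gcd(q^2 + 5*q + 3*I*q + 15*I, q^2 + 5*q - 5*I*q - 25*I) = q + 5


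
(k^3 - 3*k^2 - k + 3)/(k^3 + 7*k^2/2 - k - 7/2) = 2*(k - 3)/(2*k + 7)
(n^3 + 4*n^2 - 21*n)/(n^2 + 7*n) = n - 3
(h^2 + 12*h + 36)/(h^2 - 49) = (h^2 + 12*h + 36)/(h^2 - 49)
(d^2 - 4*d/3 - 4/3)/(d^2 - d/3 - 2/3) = (d - 2)/(d - 1)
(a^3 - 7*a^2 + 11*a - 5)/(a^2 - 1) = (a^2 - 6*a + 5)/(a + 1)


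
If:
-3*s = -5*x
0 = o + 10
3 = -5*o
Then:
No Solution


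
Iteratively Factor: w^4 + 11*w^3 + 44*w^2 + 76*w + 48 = (w + 4)*(w^3 + 7*w^2 + 16*w + 12) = (w + 2)*(w + 4)*(w^2 + 5*w + 6) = (w + 2)^2*(w + 4)*(w + 3)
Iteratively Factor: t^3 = (t)*(t^2) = t^2*(t)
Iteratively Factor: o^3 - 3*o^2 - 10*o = (o)*(o^2 - 3*o - 10) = o*(o + 2)*(o - 5)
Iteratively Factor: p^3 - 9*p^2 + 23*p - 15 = (p - 5)*(p^2 - 4*p + 3) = (p - 5)*(p - 1)*(p - 3)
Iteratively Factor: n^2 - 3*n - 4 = (n - 4)*(n + 1)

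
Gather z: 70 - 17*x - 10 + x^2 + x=x^2 - 16*x + 60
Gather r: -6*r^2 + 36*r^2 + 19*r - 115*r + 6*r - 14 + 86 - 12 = 30*r^2 - 90*r + 60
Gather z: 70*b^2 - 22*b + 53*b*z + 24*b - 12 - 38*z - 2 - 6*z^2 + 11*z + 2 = 70*b^2 + 2*b - 6*z^2 + z*(53*b - 27) - 12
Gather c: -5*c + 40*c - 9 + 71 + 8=35*c + 70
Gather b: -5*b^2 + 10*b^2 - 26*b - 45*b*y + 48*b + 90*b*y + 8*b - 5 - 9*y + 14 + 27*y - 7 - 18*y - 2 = 5*b^2 + b*(45*y + 30)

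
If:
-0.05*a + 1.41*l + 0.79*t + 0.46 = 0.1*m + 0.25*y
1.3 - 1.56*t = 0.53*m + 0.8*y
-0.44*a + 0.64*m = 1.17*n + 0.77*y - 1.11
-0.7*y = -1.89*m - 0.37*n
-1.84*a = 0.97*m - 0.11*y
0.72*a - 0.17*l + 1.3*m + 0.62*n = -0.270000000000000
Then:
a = 1.10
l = -4.22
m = -2.76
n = 2.92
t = 4.80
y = -5.91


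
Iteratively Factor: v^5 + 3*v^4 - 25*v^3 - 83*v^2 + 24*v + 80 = (v + 4)*(v^4 - v^3 - 21*v^2 + v + 20) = (v - 1)*(v + 4)*(v^3 - 21*v - 20) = (v - 1)*(v + 1)*(v + 4)*(v^2 - v - 20) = (v - 1)*(v + 1)*(v + 4)^2*(v - 5)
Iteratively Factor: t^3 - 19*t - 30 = (t + 3)*(t^2 - 3*t - 10) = (t + 2)*(t + 3)*(t - 5)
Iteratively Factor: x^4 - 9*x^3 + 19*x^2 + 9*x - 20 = (x - 4)*(x^3 - 5*x^2 - x + 5) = (x - 4)*(x + 1)*(x^2 - 6*x + 5) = (x - 4)*(x - 1)*(x + 1)*(x - 5)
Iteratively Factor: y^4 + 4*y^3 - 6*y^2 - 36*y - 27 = (y + 3)*(y^3 + y^2 - 9*y - 9) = (y + 3)^2*(y^2 - 2*y - 3) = (y + 1)*(y + 3)^2*(y - 3)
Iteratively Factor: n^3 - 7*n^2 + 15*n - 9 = (n - 3)*(n^2 - 4*n + 3) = (n - 3)^2*(n - 1)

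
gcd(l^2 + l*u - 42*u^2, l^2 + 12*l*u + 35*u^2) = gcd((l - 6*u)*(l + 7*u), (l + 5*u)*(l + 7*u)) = l + 7*u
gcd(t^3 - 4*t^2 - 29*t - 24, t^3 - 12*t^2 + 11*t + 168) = t^2 - 5*t - 24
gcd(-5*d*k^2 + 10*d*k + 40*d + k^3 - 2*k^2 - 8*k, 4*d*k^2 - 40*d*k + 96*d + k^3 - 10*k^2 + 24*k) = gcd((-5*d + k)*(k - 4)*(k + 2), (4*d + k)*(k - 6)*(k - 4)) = k - 4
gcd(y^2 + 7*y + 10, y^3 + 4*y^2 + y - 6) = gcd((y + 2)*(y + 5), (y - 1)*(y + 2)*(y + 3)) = y + 2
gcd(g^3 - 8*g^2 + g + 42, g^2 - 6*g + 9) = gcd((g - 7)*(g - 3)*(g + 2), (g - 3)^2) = g - 3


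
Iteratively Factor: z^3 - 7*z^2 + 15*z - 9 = (z - 1)*(z^2 - 6*z + 9) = (z - 3)*(z - 1)*(z - 3)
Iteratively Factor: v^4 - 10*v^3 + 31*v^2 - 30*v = (v - 2)*(v^3 - 8*v^2 + 15*v) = v*(v - 2)*(v^2 - 8*v + 15) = v*(v - 3)*(v - 2)*(v - 5)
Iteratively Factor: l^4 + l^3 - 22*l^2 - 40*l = (l + 2)*(l^3 - l^2 - 20*l) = (l - 5)*(l + 2)*(l^2 + 4*l) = (l - 5)*(l + 2)*(l + 4)*(l)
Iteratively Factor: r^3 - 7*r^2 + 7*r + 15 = (r - 3)*(r^2 - 4*r - 5) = (r - 3)*(r + 1)*(r - 5)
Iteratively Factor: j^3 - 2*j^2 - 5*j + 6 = (j - 1)*(j^2 - j - 6) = (j - 3)*(j - 1)*(j + 2)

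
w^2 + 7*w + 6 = (w + 1)*(w + 6)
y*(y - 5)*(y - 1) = y^3 - 6*y^2 + 5*y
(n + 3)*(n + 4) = n^2 + 7*n + 12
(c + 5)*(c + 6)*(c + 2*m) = c^3 + 2*c^2*m + 11*c^2 + 22*c*m + 30*c + 60*m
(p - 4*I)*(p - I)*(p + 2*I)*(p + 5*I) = p^4 + 2*I*p^3 + 21*p^2 + 22*I*p + 40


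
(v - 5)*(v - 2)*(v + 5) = v^3 - 2*v^2 - 25*v + 50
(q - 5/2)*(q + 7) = q^2 + 9*q/2 - 35/2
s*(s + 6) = s^2 + 6*s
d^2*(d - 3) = d^3 - 3*d^2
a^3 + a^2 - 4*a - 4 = (a - 2)*(a + 1)*(a + 2)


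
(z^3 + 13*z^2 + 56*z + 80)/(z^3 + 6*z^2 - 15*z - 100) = (z^2 + 8*z + 16)/(z^2 + z - 20)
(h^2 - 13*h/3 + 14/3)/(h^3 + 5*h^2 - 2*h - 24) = (h - 7/3)/(h^2 + 7*h + 12)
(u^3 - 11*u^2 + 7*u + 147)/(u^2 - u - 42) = (u^2 - 4*u - 21)/(u + 6)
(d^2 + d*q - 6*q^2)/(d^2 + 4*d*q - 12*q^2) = (d + 3*q)/(d + 6*q)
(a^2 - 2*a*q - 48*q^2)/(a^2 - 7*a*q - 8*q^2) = (a + 6*q)/(a + q)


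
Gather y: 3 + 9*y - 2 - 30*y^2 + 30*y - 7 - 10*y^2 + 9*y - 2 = -40*y^2 + 48*y - 8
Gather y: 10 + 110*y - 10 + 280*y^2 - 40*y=280*y^2 + 70*y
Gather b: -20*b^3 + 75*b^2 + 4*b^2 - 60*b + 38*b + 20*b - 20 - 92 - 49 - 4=-20*b^3 + 79*b^2 - 2*b - 165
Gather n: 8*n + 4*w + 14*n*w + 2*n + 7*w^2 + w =n*(14*w + 10) + 7*w^2 + 5*w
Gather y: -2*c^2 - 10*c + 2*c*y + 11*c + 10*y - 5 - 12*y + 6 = -2*c^2 + c + y*(2*c - 2) + 1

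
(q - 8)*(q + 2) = q^2 - 6*q - 16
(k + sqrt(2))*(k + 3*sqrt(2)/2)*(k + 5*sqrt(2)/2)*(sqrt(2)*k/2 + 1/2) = sqrt(2)*k^4/2 + 11*k^3/2 + 41*sqrt(2)*k^2/4 + 61*k/4 + 15*sqrt(2)/4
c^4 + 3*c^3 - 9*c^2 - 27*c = c*(c - 3)*(c + 3)^2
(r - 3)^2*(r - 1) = r^3 - 7*r^2 + 15*r - 9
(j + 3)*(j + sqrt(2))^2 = j^3 + 2*sqrt(2)*j^2 + 3*j^2 + 2*j + 6*sqrt(2)*j + 6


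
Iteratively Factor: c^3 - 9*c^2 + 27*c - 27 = (c - 3)*(c^2 - 6*c + 9) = (c - 3)^2*(c - 3)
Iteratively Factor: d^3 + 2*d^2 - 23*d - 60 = (d - 5)*(d^2 + 7*d + 12) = (d - 5)*(d + 4)*(d + 3)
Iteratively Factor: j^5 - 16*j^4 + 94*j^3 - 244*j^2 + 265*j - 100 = (j - 4)*(j^4 - 12*j^3 + 46*j^2 - 60*j + 25) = (j - 4)*(j - 1)*(j^3 - 11*j^2 + 35*j - 25) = (j - 5)*(j - 4)*(j - 1)*(j^2 - 6*j + 5) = (j - 5)^2*(j - 4)*(j - 1)*(j - 1)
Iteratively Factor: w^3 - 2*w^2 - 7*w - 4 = (w + 1)*(w^2 - 3*w - 4) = (w + 1)^2*(w - 4)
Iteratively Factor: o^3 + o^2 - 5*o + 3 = (o - 1)*(o^2 + 2*o - 3) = (o - 1)^2*(o + 3)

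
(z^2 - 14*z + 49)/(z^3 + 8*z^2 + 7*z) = (z^2 - 14*z + 49)/(z*(z^2 + 8*z + 7))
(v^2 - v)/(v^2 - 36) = v*(v - 1)/(v^2 - 36)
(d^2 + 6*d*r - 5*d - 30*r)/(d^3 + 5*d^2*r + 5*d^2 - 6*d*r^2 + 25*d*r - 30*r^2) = (5 - d)/(-d^2 + d*r - 5*d + 5*r)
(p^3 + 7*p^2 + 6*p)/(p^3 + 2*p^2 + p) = (p + 6)/(p + 1)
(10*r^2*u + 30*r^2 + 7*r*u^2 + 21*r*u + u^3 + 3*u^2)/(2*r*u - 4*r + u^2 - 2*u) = (5*r*u + 15*r + u^2 + 3*u)/(u - 2)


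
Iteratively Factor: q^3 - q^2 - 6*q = (q - 3)*(q^2 + 2*q) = q*(q - 3)*(q + 2)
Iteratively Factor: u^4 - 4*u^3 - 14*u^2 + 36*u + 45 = (u - 5)*(u^3 + u^2 - 9*u - 9) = (u - 5)*(u + 3)*(u^2 - 2*u - 3) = (u - 5)*(u + 1)*(u + 3)*(u - 3)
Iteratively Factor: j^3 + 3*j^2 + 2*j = (j + 2)*(j^2 + j) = (j + 1)*(j + 2)*(j)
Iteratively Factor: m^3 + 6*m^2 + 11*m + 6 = (m + 3)*(m^2 + 3*m + 2) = (m + 2)*(m + 3)*(m + 1)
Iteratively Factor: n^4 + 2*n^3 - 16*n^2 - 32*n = (n + 2)*(n^3 - 16*n) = (n + 2)*(n + 4)*(n^2 - 4*n) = (n - 4)*(n + 2)*(n + 4)*(n)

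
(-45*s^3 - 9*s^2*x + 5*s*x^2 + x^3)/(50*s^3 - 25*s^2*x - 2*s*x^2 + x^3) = (-9*s^2 + x^2)/(10*s^2 - 7*s*x + x^2)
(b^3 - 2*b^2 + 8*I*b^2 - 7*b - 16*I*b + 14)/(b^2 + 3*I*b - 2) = (b^2 + b*(-2 + 7*I) - 14*I)/(b + 2*I)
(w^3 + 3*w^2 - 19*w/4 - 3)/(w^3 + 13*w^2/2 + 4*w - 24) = (w + 1/2)/(w + 4)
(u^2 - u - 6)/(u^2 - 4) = (u - 3)/(u - 2)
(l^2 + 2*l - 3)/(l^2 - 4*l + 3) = (l + 3)/(l - 3)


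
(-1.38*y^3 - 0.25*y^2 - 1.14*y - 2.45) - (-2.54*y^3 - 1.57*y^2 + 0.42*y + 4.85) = 1.16*y^3 + 1.32*y^2 - 1.56*y - 7.3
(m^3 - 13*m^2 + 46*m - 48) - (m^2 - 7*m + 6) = m^3 - 14*m^2 + 53*m - 54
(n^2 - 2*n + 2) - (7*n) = n^2 - 9*n + 2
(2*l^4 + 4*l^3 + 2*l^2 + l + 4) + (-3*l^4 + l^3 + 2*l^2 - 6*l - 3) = -l^4 + 5*l^3 + 4*l^2 - 5*l + 1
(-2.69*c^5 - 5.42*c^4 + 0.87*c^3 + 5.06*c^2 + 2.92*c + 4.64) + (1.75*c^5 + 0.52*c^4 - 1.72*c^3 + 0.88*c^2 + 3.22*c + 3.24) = -0.94*c^5 - 4.9*c^4 - 0.85*c^3 + 5.94*c^2 + 6.14*c + 7.88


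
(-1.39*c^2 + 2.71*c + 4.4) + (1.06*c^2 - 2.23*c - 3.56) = -0.33*c^2 + 0.48*c + 0.84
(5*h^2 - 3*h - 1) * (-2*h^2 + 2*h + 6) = -10*h^4 + 16*h^3 + 26*h^2 - 20*h - 6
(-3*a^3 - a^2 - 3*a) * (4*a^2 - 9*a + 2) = -12*a^5 + 23*a^4 - 9*a^3 + 25*a^2 - 6*a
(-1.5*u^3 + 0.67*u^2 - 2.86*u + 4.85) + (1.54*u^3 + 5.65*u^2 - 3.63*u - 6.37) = 0.04*u^3 + 6.32*u^2 - 6.49*u - 1.52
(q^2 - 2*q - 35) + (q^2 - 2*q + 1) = 2*q^2 - 4*q - 34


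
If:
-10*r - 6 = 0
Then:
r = -3/5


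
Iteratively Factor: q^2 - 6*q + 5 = (q - 5)*(q - 1)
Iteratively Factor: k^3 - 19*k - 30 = (k + 3)*(k^2 - 3*k - 10) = (k + 2)*(k + 3)*(k - 5)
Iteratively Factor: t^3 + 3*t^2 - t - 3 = (t + 1)*(t^2 + 2*t - 3) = (t + 1)*(t + 3)*(t - 1)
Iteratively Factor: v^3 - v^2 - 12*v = (v - 4)*(v^2 + 3*v) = v*(v - 4)*(v + 3)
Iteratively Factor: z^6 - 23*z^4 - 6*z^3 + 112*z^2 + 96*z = (z + 4)*(z^5 - 4*z^4 - 7*z^3 + 22*z^2 + 24*z) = (z - 3)*(z + 4)*(z^4 - z^3 - 10*z^2 - 8*z) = (z - 4)*(z - 3)*(z + 4)*(z^3 + 3*z^2 + 2*z) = (z - 4)*(z - 3)*(z + 2)*(z + 4)*(z^2 + z) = z*(z - 4)*(z - 3)*(z + 2)*(z + 4)*(z + 1)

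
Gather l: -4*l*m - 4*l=l*(-4*m - 4)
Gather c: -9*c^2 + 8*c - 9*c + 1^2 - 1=-9*c^2 - c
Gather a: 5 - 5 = 0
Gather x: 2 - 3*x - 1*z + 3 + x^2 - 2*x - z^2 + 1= x^2 - 5*x - z^2 - z + 6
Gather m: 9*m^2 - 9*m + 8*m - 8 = 9*m^2 - m - 8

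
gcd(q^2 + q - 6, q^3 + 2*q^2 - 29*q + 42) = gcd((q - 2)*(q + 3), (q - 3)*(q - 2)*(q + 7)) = q - 2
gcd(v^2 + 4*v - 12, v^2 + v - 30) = v + 6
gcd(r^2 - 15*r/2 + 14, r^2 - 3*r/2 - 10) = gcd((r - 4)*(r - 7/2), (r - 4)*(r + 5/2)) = r - 4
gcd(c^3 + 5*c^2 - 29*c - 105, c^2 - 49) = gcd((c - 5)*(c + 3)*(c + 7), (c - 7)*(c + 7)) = c + 7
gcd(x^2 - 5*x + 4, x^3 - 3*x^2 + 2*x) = x - 1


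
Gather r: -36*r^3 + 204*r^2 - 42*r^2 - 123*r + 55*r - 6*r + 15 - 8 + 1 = -36*r^3 + 162*r^2 - 74*r + 8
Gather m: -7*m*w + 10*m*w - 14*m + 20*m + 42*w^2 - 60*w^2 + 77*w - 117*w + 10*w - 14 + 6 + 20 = m*(3*w + 6) - 18*w^2 - 30*w + 12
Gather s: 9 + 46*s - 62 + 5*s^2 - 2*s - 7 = 5*s^2 + 44*s - 60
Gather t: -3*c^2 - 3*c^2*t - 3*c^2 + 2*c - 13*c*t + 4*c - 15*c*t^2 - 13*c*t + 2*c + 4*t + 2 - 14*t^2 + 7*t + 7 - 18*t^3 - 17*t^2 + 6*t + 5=-6*c^2 + 8*c - 18*t^3 + t^2*(-15*c - 31) + t*(-3*c^2 - 26*c + 17) + 14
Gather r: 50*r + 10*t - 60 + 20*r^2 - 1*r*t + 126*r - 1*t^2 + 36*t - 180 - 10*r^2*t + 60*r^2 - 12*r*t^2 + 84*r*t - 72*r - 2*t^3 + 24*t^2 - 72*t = r^2*(80 - 10*t) + r*(-12*t^2 + 83*t + 104) - 2*t^3 + 23*t^2 - 26*t - 240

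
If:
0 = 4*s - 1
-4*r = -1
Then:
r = 1/4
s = 1/4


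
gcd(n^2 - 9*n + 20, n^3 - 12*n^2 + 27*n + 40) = n - 5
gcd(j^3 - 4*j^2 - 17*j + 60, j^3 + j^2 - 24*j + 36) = j - 3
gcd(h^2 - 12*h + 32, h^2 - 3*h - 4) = h - 4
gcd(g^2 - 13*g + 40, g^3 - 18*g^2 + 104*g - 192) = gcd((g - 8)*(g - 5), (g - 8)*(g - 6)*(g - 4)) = g - 8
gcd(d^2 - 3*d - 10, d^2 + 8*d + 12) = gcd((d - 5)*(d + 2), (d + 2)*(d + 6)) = d + 2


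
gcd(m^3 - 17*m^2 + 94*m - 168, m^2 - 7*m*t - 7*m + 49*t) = m - 7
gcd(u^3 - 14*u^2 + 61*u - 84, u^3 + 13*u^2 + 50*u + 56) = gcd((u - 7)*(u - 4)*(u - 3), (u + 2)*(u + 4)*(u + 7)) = 1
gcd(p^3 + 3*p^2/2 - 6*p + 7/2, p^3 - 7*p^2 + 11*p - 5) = p^2 - 2*p + 1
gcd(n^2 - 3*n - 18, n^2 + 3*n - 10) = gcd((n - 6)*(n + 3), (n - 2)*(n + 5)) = 1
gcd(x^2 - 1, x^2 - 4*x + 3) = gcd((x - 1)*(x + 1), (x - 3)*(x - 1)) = x - 1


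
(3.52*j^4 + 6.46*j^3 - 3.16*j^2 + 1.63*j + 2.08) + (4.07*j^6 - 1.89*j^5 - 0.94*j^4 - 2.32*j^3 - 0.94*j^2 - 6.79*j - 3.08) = 4.07*j^6 - 1.89*j^5 + 2.58*j^4 + 4.14*j^3 - 4.1*j^2 - 5.16*j - 1.0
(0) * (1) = 0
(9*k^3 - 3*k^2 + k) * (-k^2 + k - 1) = -9*k^5 + 12*k^4 - 13*k^3 + 4*k^2 - k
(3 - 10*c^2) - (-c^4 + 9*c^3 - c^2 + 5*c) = c^4 - 9*c^3 - 9*c^2 - 5*c + 3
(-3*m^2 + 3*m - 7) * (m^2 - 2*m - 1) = -3*m^4 + 9*m^3 - 10*m^2 + 11*m + 7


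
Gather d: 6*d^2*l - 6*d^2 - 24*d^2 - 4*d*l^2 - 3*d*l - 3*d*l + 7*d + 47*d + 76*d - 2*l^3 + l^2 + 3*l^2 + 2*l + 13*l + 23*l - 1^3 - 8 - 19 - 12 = d^2*(6*l - 30) + d*(-4*l^2 - 6*l + 130) - 2*l^3 + 4*l^2 + 38*l - 40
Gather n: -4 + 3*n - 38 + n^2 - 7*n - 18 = n^2 - 4*n - 60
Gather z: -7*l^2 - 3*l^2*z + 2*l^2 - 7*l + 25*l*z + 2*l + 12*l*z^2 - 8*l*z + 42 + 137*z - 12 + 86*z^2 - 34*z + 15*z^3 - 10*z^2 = -5*l^2 - 5*l + 15*z^3 + z^2*(12*l + 76) + z*(-3*l^2 + 17*l + 103) + 30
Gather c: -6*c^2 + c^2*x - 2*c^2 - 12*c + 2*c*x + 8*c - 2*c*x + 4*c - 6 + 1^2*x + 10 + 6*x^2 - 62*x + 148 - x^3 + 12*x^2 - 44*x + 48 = c^2*(x - 8) - x^3 + 18*x^2 - 105*x + 200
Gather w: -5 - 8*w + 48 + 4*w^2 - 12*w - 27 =4*w^2 - 20*w + 16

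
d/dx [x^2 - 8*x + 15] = 2*x - 8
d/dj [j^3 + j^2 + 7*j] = 3*j^2 + 2*j + 7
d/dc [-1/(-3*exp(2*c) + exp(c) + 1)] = (1 - 6*exp(c))*exp(c)/(-3*exp(2*c) + exp(c) + 1)^2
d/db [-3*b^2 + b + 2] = 1 - 6*b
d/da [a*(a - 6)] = 2*a - 6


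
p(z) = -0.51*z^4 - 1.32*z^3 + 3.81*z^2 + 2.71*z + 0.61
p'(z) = -2.04*z^3 - 3.96*z^2 + 7.62*z + 2.71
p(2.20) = -0.99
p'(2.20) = -21.41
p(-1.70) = 9.24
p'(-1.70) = -11.67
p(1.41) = 6.29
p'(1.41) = -0.14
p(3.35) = -61.41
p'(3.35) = -92.90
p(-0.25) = 0.19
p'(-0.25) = 0.59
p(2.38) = -5.52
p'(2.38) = -29.09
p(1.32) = 6.24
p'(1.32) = 1.18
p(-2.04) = 13.31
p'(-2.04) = -12.00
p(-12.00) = -7777.67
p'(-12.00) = 2866.15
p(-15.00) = -20546.54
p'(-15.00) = 5882.41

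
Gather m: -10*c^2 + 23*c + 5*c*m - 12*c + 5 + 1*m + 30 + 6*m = -10*c^2 + 11*c + m*(5*c + 7) + 35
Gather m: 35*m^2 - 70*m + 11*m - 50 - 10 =35*m^2 - 59*m - 60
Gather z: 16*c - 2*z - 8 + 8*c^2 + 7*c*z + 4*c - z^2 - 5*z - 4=8*c^2 + 20*c - z^2 + z*(7*c - 7) - 12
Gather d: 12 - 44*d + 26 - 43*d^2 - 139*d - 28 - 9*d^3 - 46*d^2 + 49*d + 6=-9*d^3 - 89*d^2 - 134*d + 16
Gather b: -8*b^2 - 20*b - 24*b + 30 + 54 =-8*b^2 - 44*b + 84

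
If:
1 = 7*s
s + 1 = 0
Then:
No Solution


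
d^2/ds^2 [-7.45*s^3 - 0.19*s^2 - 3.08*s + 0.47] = -44.7*s - 0.38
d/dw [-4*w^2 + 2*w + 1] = 2 - 8*w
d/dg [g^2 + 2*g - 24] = 2*g + 2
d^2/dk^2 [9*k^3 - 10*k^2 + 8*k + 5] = 54*k - 20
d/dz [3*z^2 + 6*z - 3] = 6*z + 6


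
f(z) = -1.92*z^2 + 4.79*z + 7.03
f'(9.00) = -29.77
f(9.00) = -105.38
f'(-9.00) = 39.35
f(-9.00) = -191.60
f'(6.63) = -20.67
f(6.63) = -45.61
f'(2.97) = -6.61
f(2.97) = 4.32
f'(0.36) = 3.41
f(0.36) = 8.51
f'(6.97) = -21.97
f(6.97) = -52.86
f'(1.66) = -1.58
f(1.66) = 9.69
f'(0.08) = 4.48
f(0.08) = 7.40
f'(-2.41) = 14.04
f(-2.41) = -15.67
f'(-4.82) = 23.30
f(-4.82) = -60.66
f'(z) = 4.79 - 3.84*z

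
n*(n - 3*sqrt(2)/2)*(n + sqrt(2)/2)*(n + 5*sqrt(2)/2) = n^4 + 3*sqrt(2)*n^3/2 - 13*n^2/2 - 15*sqrt(2)*n/4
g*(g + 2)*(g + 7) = g^3 + 9*g^2 + 14*g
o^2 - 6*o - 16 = (o - 8)*(o + 2)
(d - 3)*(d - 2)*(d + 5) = d^3 - 19*d + 30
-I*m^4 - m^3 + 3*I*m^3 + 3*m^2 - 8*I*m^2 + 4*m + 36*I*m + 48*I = (m - 4)*(m - 4*I)*(m + 3*I)*(-I*m - I)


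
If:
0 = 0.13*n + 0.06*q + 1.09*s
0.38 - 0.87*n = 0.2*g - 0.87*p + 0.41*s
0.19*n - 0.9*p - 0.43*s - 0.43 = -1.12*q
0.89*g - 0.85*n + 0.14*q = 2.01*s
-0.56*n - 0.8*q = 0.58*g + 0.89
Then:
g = -0.35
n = -0.67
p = -1.15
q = -0.38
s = 0.10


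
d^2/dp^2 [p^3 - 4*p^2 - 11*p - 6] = 6*p - 8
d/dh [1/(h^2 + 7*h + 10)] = (-2*h - 7)/(h^2 + 7*h + 10)^2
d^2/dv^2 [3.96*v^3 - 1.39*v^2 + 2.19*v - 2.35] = 23.76*v - 2.78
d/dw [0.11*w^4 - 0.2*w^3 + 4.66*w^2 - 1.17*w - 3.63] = 0.44*w^3 - 0.6*w^2 + 9.32*w - 1.17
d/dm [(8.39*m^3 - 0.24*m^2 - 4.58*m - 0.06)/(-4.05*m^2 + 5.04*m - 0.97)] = (-33.9795*m^4 + 84.5712*m^3 - 44.1735*m^2 - 0.0204000000000022*m + 4.745)/(16.4025*m^4 - 40.824*m^3 + 33.2586*m^2 - 9.7776*m + 0.9409)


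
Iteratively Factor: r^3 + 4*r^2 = (r)*(r^2 + 4*r) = r^2*(r + 4)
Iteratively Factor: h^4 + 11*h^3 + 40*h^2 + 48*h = (h)*(h^3 + 11*h^2 + 40*h + 48) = h*(h + 3)*(h^2 + 8*h + 16) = h*(h + 3)*(h + 4)*(h + 4)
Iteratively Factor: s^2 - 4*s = (s)*(s - 4)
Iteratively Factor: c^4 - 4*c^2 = (c + 2)*(c^3 - 2*c^2) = c*(c + 2)*(c^2 - 2*c) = c*(c - 2)*(c + 2)*(c)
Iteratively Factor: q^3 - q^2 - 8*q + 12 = (q + 3)*(q^2 - 4*q + 4) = (q - 2)*(q + 3)*(q - 2)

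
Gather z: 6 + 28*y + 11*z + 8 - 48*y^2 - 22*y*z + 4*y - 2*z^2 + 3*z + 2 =-48*y^2 + 32*y - 2*z^2 + z*(14 - 22*y) + 16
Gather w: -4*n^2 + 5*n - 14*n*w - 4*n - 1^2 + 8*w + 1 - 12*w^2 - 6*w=-4*n^2 + n - 12*w^2 + w*(2 - 14*n)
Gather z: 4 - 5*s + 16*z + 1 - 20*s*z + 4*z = -5*s + z*(20 - 20*s) + 5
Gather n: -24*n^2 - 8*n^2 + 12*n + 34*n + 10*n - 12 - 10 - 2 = -32*n^2 + 56*n - 24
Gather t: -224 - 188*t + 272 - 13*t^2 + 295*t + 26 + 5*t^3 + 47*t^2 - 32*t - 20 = 5*t^3 + 34*t^2 + 75*t + 54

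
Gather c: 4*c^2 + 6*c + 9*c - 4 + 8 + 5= 4*c^2 + 15*c + 9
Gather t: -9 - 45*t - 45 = -45*t - 54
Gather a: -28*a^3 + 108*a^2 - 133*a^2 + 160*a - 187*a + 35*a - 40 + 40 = -28*a^3 - 25*a^2 + 8*a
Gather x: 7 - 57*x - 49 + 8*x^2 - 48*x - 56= 8*x^2 - 105*x - 98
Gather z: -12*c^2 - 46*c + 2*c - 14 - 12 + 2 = -12*c^2 - 44*c - 24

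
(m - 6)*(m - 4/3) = m^2 - 22*m/3 + 8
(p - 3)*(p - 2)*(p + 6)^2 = p^4 + 7*p^3 - 18*p^2 - 108*p + 216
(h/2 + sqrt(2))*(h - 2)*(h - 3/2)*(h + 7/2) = h^4/2 + sqrt(2)*h^3 - 37*h^2/8 - 37*sqrt(2)*h/4 + 21*h/4 + 21*sqrt(2)/2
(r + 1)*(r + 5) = r^2 + 6*r + 5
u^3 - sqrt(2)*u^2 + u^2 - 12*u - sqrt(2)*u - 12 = (u + 1)*(u - 3*sqrt(2))*(u + 2*sqrt(2))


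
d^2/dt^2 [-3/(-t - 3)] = 6/(t + 3)^3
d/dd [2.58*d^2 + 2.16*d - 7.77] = 5.16*d + 2.16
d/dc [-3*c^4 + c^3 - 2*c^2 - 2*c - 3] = -12*c^3 + 3*c^2 - 4*c - 2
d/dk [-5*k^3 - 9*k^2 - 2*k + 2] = -15*k^2 - 18*k - 2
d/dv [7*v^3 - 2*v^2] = v*(21*v - 4)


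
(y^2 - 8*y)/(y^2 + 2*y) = (y - 8)/(y + 2)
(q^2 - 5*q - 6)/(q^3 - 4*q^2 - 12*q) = (q + 1)/(q*(q + 2))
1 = 1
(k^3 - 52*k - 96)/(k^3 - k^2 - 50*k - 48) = (k + 2)/(k + 1)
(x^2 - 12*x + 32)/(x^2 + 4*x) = (x^2 - 12*x + 32)/(x*(x + 4))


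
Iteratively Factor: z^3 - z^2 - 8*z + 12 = (z - 2)*(z^2 + z - 6) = (z - 2)^2*(z + 3)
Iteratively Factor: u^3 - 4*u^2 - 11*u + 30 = (u + 3)*(u^2 - 7*u + 10) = (u - 5)*(u + 3)*(u - 2)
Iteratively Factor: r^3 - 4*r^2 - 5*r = (r - 5)*(r^2 + r) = r*(r - 5)*(r + 1)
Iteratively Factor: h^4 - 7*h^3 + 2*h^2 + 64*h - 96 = (h - 2)*(h^3 - 5*h^2 - 8*h + 48) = (h - 4)*(h - 2)*(h^2 - h - 12) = (h - 4)*(h - 2)*(h + 3)*(h - 4)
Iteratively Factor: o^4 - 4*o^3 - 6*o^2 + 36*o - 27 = (o - 3)*(o^3 - o^2 - 9*o + 9) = (o - 3)*(o - 1)*(o^2 - 9) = (o - 3)*(o - 1)*(o + 3)*(o - 3)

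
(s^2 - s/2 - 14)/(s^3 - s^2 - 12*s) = (s + 7/2)/(s*(s + 3))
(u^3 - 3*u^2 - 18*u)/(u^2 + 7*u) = (u^2 - 3*u - 18)/(u + 7)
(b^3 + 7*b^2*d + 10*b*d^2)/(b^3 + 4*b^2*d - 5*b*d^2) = (b + 2*d)/(b - d)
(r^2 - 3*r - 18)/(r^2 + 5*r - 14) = (r^2 - 3*r - 18)/(r^2 + 5*r - 14)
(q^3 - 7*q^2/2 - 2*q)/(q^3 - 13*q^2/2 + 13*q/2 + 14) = q*(2*q + 1)/(2*q^2 - 5*q - 7)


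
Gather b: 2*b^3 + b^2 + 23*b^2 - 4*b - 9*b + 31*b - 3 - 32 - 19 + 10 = 2*b^3 + 24*b^2 + 18*b - 44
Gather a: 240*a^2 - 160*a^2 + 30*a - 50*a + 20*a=80*a^2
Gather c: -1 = -1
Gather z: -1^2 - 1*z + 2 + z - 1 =0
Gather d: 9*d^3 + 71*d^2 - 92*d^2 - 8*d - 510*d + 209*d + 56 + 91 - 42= 9*d^3 - 21*d^2 - 309*d + 105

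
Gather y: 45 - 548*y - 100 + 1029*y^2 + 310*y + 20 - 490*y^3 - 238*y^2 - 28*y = -490*y^3 + 791*y^2 - 266*y - 35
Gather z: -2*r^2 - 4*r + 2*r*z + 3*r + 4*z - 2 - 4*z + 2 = -2*r^2 + 2*r*z - r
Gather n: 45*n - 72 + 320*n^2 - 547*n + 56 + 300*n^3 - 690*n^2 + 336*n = 300*n^3 - 370*n^2 - 166*n - 16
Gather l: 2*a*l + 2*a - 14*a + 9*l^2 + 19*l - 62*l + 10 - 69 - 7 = -12*a + 9*l^2 + l*(2*a - 43) - 66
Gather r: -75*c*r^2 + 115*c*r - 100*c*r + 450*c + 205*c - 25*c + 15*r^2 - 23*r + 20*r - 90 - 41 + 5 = 630*c + r^2*(15 - 75*c) + r*(15*c - 3) - 126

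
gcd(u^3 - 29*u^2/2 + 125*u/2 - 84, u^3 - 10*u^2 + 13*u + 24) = u^2 - 11*u + 24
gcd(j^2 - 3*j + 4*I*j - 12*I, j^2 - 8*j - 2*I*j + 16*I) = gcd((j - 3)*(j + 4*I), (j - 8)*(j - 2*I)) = 1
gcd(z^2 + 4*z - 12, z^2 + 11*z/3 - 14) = z + 6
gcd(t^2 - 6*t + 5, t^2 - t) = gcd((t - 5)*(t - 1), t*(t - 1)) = t - 1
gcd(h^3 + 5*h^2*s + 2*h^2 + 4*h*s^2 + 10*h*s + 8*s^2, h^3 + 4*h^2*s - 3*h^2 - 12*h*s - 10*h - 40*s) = h^2 + 4*h*s + 2*h + 8*s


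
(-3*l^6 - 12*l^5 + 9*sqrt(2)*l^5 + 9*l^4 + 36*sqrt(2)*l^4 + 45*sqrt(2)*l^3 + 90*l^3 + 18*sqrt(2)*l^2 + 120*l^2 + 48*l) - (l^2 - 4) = -3*l^6 - 12*l^5 + 9*sqrt(2)*l^5 + 9*l^4 + 36*sqrt(2)*l^4 + 45*sqrt(2)*l^3 + 90*l^3 + 18*sqrt(2)*l^2 + 119*l^2 + 48*l + 4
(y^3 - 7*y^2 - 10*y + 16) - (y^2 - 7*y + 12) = y^3 - 8*y^2 - 3*y + 4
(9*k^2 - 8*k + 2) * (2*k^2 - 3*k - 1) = 18*k^4 - 43*k^3 + 19*k^2 + 2*k - 2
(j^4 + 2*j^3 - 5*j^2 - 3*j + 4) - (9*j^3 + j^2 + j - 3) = j^4 - 7*j^3 - 6*j^2 - 4*j + 7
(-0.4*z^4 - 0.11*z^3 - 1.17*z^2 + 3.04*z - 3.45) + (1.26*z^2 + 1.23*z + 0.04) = -0.4*z^4 - 0.11*z^3 + 0.0900000000000001*z^2 + 4.27*z - 3.41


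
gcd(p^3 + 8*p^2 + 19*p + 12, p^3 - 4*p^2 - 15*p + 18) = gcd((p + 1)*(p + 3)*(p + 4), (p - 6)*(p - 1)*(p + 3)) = p + 3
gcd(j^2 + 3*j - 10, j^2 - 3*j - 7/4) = 1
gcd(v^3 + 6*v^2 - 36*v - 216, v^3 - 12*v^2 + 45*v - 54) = v - 6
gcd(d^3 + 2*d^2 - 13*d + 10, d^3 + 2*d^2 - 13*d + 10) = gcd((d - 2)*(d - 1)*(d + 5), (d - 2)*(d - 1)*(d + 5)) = d^3 + 2*d^2 - 13*d + 10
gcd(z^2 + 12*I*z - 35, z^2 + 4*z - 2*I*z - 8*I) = 1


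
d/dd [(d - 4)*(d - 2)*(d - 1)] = 3*d^2 - 14*d + 14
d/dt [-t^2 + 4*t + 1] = 4 - 2*t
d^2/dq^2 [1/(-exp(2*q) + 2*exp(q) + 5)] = 2*(4*(1 - exp(q))^2*exp(q) + (2*exp(q) - 1)*(-exp(2*q) + 2*exp(q) + 5))*exp(q)/(-exp(2*q) + 2*exp(q) + 5)^3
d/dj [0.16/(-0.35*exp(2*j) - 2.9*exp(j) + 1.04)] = (0.112*exp(j) + 0.464)*exp(j)/(0.35*exp(2*j) + 2.9*exp(j) - 1.04)^2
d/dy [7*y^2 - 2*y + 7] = 14*y - 2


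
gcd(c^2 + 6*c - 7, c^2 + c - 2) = c - 1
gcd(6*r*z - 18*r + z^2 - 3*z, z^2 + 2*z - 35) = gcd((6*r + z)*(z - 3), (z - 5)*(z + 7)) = 1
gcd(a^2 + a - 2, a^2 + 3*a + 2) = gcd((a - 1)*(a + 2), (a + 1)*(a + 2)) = a + 2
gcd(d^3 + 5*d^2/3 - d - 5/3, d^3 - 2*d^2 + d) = d - 1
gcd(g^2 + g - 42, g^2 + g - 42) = g^2 + g - 42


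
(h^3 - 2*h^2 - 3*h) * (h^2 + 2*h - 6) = h^5 - 13*h^3 + 6*h^2 + 18*h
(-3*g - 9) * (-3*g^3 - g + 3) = 9*g^4 + 27*g^3 + 3*g^2 - 27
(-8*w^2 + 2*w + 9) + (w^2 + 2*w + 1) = -7*w^2 + 4*w + 10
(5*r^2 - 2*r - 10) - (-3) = 5*r^2 - 2*r - 7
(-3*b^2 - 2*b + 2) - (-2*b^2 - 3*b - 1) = -b^2 + b + 3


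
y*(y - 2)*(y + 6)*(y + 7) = y^4 + 11*y^3 + 16*y^2 - 84*y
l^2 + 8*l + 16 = (l + 4)^2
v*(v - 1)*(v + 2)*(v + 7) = v^4 + 8*v^3 + 5*v^2 - 14*v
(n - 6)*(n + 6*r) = n^2 + 6*n*r - 6*n - 36*r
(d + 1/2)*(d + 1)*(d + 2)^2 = d^4 + 11*d^3/2 + 21*d^2/2 + 8*d + 2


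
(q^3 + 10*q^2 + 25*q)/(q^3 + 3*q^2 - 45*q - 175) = q/(q - 7)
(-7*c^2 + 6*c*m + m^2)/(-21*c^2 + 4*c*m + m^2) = (c - m)/(3*c - m)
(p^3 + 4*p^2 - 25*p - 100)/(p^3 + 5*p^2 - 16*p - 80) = (p - 5)/(p - 4)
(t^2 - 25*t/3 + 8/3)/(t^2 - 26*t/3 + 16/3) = (3*t - 1)/(3*t - 2)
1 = 1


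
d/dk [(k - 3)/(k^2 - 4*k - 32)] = (k^2 - 4*k - 2*(k - 3)*(k - 2) - 32)/(-k^2 + 4*k + 32)^2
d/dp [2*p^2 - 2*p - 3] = 4*p - 2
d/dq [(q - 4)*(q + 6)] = 2*q + 2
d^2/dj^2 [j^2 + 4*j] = 2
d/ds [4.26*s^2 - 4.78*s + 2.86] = 8.52*s - 4.78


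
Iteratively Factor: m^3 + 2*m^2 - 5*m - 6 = (m + 3)*(m^2 - m - 2) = (m - 2)*(m + 3)*(m + 1)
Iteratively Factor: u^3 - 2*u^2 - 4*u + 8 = (u + 2)*(u^2 - 4*u + 4) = (u - 2)*(u + 2)*(u - 2)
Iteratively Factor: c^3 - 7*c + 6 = (c + 3)*(c^2 - 3*c + 2) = (c - 2)*(c + 3)*(c - 1)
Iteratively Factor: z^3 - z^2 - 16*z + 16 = (z + 4)*(z^2 - 5*z + 4) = (z - 4)*(z + 4)*(z - 1)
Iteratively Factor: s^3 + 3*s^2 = (s)*(s^2 + 3*s) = s*(s + 3)*(s)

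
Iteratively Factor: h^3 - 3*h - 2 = (h - 2)*(h^2 + 2*h + 1) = (h - 2)*(h + 1)*(h + 1)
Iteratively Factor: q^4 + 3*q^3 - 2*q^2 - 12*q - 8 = (q + 1)*(q^3 + 2*q^2 - 4*q - 8) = (q - 2)*(q + 1)*(q^2 + 4*q + 4) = (q - 2)*(q + 1)*(q + 2)*(q + 2)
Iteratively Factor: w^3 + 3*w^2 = (w)*(w^2 + 3*w) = w*(w + 3)*(w)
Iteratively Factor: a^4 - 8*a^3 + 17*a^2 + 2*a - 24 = (a - 3)*(a^3 - 5*a^2 + 2*a + 8) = (a - 4)*(a - 3)*(a^2 - a - 2) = (a - 4)*(a - 3)*(a - 2)*(a + 1)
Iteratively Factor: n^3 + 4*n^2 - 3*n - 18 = (n + 3)*(n^2 + n - 6) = (n + 3)^2*(n - 2)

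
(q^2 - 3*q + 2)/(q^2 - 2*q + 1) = (q - 2)/(q - 1)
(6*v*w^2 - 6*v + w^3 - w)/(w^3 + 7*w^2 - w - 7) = (6*v + w)/(w + 7)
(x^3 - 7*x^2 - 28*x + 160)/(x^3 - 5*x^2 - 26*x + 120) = (x - 8)/(x - 6)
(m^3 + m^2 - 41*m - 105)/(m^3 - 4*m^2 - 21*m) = (m + 5)/m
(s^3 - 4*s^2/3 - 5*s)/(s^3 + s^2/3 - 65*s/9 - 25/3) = 3*s/(3*s + 5)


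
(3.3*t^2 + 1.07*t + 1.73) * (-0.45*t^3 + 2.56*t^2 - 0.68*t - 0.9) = -1.485*t^5 + 7.9665*t^4 - 0.2833*t^3 + 0.7312*t^2 - 2.1394*t - 1.557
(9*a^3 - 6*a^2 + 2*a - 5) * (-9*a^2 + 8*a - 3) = -81*a^5 + 126*a^4 - 93*a^3 + 79*a^2 - 46*a + 15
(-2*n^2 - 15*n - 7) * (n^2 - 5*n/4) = -2*n^4 - 25*n^3/2 + 47*n^2/4 + 35*n/4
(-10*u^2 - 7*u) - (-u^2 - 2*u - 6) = -9*u^2 - 5*u + 6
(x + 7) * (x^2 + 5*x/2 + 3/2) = x^3 + 19*x^2/2 + 19*x + 21/2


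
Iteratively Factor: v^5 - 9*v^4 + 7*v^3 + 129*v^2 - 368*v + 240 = (v - 5)*(v^4 - 4*v^3 - 13*v^2 + 64*v - 48) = (v - 5)*(v - 3)*(v^3 - v^2 - 16*v + 16) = (v - 5)*(v - 3)*(v + 4)*(v^2 - 5*v + 4) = (v - 5)*(v - 4)*(v - 3)*(v + 4)*(v - 1)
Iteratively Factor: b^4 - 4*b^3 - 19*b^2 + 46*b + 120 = (b + 3)*(b^3 - 7*b^2 + 2*b + 40) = (b + 2)*(b + 3)*(b^2 - 9*b + 20) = (b - 5)*(b + 2)*(b + 3)*(b - 4)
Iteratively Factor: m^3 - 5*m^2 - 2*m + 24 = (m - 4)*(m^2 - m - 6) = (m - 4)*(m - 3)*(m + 2)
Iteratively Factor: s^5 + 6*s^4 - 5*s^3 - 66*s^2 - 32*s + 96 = (s + 2)*(s^4 + 4*s^3 - 13*s^2 - 40*s + 48) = (s + 2)*(s + 4)*(s^3 - 13*s + 12) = (s - 1)*(s + 2)*(s + 4)*(s^2 + s - 12) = (s - 1)*(s + 2)*(s + 4)^2*(s - 3)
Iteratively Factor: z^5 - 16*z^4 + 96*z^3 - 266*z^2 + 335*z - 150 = (z - 2)*(z^4 - 14*z^3 + 68*z^2 - 130*z + 75) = (z - 5)*(z - 2)*(z^3 - 9*z^2 + 23*z - 15) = (z - 5)*(z - 2)*(z - 1)*(z^2 - 8*z + 15) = (z - 5)*(z - 3)*(z - 2)*(z - 1)*(z - 5)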